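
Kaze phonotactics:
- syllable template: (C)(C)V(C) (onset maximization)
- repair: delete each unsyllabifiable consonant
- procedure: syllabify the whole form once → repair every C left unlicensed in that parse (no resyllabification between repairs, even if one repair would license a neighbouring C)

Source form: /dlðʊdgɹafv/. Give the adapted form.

lðʊdgɹaf

Under (C)(C)V(C), the unsyllabifiable consonants are /d/, /v/ (at most one coda consonant is licensed; onsets may contain at most 2 consonants).
Deleting the stranded consonants removes /d/, /v/.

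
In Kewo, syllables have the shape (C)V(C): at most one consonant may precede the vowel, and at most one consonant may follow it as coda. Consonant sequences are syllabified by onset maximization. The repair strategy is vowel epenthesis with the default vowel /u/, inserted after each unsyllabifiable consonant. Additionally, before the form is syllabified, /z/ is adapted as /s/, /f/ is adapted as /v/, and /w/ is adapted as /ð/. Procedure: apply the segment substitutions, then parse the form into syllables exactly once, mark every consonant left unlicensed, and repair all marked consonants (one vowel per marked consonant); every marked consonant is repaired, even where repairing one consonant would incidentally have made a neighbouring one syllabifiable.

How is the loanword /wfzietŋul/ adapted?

Substitution: /w/ → /ð/, /f/ → /v/, /z/ → /s/, giving /ðvsietŋul/.
Under (C)V(C), the unsyllabifiable consonants are /ð/, /v/ (at most one coda consonant is licensed; onsets are limited to one consonant).
Epenthesis after each stranded consonant: /ð/ → /ðu/, /v/ → /vu/.

ðuvusietŋul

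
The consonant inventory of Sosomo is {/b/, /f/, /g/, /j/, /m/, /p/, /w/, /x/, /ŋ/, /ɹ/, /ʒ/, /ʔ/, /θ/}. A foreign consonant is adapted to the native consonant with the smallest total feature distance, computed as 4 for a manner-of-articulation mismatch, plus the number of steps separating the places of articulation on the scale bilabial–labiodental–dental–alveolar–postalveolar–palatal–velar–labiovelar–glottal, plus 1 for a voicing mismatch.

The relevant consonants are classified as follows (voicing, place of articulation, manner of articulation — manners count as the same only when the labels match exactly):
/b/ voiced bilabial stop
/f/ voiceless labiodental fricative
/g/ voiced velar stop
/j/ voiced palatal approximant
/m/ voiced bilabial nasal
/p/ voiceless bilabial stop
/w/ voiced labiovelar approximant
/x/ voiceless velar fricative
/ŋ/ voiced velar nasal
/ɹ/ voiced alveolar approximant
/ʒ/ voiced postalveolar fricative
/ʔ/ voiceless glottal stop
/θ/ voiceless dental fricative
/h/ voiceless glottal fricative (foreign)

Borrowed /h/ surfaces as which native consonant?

x

/x/ is closest: same manner (fricative), place distance 2 (glottal→velar), same voicing; total 2. Next closest is /ʔ/ at distance 4.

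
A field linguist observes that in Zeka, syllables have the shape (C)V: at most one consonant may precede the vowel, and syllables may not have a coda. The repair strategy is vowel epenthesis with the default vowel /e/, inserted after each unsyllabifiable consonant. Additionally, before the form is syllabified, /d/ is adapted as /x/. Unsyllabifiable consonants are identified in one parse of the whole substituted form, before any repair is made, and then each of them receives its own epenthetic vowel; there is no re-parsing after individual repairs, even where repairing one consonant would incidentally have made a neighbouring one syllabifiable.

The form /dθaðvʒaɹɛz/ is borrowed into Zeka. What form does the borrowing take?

xeθaðeveʒaɹɛze

Substitution: /d/ → /x/, giving /xθaðvʒaɹɛz/.
Syllabifying with onset maximization leaves /x/, /ð/, /v/, /z/ stranded (no codas are permitted; onsets are limited to one consonant).
Epenthesis after each stranded consonant: /x/ → /xe/, /ð/ → /ðe/, /v/ → /ve/, /z/ → /ze/.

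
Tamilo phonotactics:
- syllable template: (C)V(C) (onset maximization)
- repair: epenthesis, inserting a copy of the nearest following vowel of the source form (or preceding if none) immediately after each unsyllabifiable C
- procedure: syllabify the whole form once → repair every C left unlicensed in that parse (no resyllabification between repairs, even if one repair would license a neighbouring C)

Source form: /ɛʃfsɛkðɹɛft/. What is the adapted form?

ɛʃfɛsɛkðɛɹɛftɛ

Under (C)V(C), the unsyllabifiable consonants are /f/, /ð/, /t/ (at most one coda consonant is licensed; onsets are limited to one consonant).
Inserting the epenthetic vowel yields /f/ → /fɛ/, /ð/ → /ðɛ/, /t/ → /tɛ/.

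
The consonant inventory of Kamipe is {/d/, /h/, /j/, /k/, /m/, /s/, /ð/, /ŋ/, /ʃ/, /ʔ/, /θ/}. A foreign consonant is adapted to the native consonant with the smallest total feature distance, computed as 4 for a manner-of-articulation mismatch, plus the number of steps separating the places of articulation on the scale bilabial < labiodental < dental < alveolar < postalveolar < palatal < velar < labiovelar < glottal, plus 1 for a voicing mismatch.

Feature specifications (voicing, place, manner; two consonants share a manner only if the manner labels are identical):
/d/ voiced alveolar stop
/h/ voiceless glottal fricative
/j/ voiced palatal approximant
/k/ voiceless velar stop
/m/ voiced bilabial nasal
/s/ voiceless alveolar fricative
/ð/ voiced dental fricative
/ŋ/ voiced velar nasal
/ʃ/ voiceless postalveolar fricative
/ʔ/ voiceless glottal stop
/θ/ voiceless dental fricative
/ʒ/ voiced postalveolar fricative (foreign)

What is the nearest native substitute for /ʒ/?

ʃ

/ʃ/ is closest: same manner (fricative), place distance 0 (postalveolar→postalveolar), voicing differs (+1); total 1. Next closest is /s/ at distance 2.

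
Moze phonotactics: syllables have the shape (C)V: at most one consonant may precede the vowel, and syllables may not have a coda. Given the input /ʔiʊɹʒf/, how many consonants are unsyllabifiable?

3

Under (C)V, the unsyllabifiable consonants are /ɹ/, /ʒ/, /f/ (no codas are permitted; onsets are limited to one consonant).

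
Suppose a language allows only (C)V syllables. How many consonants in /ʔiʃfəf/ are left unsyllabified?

2

The consonants /ʃ/, /f/ cannot be parsed into a legal (C)V syllable (no codas are permitted; onsets are limited to one consonant).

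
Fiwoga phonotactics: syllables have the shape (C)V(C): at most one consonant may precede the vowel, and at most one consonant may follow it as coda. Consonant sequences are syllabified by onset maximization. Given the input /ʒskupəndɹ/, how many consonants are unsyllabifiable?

4

Under (C)V(C), the unsyllabifiable consonants are /ʒ/, /s/, /d/, /ɹ/ (at most one coda consonant is licensed; onsets are limited to one consonant).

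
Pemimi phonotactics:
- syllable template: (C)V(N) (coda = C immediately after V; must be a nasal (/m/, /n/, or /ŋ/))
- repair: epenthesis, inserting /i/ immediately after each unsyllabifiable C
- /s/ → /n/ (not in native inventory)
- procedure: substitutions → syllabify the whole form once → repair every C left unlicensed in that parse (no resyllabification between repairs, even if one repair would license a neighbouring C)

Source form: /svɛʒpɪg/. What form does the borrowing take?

Substitution: /s/ → /n/, giving /nvɛʒpɪg/.
Under (C)V(N), the unsyllabifiable consonants are /n/, /ʒ/, /g/ (only a nasal (/m/, /n/, or /ŋ/) is licensed in coda position; onsets are limited to one consonant).
Each unlicensed consonant becomes the onset of a new syllable: /n/ → /ni/, /ʒ/ → /ʒi/, /g/ → /gi/.

nivɛʒipɪgi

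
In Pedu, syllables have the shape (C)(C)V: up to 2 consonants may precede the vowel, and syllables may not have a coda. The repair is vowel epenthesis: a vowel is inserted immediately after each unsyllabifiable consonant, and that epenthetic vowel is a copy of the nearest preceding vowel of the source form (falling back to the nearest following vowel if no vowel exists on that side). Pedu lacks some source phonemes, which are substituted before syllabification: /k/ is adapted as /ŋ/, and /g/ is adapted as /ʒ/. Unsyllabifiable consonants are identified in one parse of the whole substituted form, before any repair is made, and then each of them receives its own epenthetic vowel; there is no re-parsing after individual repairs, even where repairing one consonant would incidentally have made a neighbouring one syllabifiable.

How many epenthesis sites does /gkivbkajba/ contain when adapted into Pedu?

1

After substitution the input is /ʒŋivbŋajba/.
The unsyllabifiable consonants are /v/; each receives one epenthetic vowel.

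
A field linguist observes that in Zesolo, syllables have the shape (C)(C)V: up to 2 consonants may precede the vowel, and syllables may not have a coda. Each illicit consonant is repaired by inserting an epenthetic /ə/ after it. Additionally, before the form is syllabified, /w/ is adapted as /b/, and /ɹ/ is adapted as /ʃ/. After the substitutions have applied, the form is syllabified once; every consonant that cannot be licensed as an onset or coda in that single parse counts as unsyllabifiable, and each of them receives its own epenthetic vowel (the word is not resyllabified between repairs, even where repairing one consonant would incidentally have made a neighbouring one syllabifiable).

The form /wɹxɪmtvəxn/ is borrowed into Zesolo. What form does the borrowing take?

Substitution: /w/ → /b/, /ɹ/ → /ʃ/, giving /bʃxɪmtvəxn/.
The consonants /b/, /m/, /x/, /n/ cannot be parsed into a legal (C)(C)V syllable (no codas are permitted; onsets may contain at most 2 consonants).
Each unlicensed consonant becomes the onset of a new syllable: /b/ → /bə/, /m/ → /mə/, /x/ → /xə/, /n/ → /nə/.

bəʃxɪmətvəxənə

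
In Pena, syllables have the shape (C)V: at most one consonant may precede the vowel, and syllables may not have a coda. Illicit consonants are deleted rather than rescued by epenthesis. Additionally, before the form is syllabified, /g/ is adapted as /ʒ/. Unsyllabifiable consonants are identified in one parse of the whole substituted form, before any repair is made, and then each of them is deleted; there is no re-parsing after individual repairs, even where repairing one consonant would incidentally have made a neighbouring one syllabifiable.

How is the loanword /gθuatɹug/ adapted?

Substitution: /g/ → /ʒ/, giving /ʒθuatɹuʒ/.
Under (C)V, the unsyllabifiable consonants are /ʒ/, /t/, /ʒ/ (no codas are permitted; onsets are limited to one consonant).
Each unlicensed consonant is deleted: /ʒ/, /t/, /ʒ/.

θuaɹu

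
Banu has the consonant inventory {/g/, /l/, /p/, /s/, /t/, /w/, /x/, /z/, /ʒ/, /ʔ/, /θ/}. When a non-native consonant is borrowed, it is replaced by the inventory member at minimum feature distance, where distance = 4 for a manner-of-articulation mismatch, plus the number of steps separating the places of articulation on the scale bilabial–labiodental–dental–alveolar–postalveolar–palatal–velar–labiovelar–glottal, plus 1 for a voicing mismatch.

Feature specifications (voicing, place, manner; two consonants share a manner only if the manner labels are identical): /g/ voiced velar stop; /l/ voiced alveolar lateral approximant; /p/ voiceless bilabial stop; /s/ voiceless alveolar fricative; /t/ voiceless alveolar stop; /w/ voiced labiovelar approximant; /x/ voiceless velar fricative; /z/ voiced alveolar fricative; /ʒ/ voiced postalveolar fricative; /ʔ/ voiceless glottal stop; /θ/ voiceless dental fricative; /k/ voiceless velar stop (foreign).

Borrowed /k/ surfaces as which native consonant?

/g/ is closest: same manner (stop), place distance 0 (velar→velar), voicing differs (+1); total 1. Next closest is /ʔ/ at distance 2.

g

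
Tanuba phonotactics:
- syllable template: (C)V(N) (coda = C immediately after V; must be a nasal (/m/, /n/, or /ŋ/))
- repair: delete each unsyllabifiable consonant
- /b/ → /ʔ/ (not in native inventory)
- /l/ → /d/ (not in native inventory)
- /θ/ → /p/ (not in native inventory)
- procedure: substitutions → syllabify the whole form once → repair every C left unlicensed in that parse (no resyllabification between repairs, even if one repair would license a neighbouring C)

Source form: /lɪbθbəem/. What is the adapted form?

Substitution: /l/ → /d/, /b/ → /ʔ/, /θ/ → /p/, giving /dɪʔpʔəem/.
The consonants /ʔ/, /p/ cannot be parsed into a legal (C)V(N) syllable (only a nasal (/m/, /n/, or /ŋ/) is licensed in coda position; onsets are limited to one consonant).
Deleting the stranded consonants removes /ʔ/, /p/.

dɪʔəem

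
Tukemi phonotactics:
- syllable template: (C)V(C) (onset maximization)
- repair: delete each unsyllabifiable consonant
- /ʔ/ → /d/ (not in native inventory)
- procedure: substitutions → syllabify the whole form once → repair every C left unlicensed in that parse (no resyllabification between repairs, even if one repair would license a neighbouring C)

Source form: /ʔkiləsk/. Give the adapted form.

kiləs

Substitution: /ʔ/ → /d/, giving /dkiləsk/.
Under (C)V(C), the unsyllabifiable consonants are /d/, /k/ (at most one coda consonant is licensed; onsets are limited to one consonant).
Deleting the stranded consonants removes /d/, /k/.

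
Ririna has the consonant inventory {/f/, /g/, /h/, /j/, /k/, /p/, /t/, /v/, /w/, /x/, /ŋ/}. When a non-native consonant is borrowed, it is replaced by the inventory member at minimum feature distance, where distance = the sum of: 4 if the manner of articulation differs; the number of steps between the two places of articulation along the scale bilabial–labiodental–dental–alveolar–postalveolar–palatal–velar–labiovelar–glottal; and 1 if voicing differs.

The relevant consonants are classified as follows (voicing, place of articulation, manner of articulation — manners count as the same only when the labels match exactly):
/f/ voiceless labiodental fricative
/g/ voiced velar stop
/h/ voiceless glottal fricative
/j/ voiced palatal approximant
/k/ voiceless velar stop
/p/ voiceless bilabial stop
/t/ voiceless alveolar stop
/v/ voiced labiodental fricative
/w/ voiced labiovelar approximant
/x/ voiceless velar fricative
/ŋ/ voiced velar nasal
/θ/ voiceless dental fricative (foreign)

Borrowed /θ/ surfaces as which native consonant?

/f/ is closest: same manner (fricative), place distance 1 (dental→labiodental), same voicing; total 1. Next closest is /v/ at distance 2.

f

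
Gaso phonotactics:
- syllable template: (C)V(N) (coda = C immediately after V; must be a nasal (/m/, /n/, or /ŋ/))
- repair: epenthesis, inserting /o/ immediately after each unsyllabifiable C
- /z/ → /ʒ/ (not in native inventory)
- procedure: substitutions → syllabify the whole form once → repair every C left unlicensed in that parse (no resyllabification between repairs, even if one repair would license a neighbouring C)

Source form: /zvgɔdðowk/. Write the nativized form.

ʒovogɔdoðowoko

Substitution: /z/ → /ʒ/, giving /ʒvgɔdðowk/.
Under (C)V(N), the unsyllabifiable consonants are /ʒ/, /v/, /d/, /w/, /k/ (only a nasal (/m/, /n/, or /ŋ/) is licensed in coda position; onsets are limited to one consonant).
Inserting the epenthetic vowel yields /ʒ/ → /ʒo/, /v/ → /vo/, /d/ → /do/, /w/ → /wo/, /k/ → /ko/.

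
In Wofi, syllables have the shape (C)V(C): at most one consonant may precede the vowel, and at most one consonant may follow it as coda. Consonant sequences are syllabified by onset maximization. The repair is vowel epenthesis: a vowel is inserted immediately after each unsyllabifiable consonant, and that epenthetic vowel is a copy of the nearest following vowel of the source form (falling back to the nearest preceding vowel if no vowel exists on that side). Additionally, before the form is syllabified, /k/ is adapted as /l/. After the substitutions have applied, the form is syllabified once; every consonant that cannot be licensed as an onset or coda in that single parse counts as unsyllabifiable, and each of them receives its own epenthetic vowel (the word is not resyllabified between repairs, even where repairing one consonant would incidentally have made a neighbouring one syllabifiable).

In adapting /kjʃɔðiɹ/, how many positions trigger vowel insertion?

After substitution the input is /ljʃɔðiɹ/.
The unsyllabifiable consonants are /l/, /j/; each receives one epenthetic vowel.

2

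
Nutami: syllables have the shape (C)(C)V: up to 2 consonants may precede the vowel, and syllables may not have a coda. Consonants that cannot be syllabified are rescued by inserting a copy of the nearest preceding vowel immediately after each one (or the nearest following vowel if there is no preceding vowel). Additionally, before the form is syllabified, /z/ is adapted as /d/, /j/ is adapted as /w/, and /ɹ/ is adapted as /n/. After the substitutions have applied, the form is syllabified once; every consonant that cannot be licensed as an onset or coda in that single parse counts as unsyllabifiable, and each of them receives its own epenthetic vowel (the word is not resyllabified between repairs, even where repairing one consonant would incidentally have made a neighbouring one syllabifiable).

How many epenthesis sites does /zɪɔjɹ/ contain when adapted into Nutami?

After substitution the input is /dɪɔwn/.
The unsyllabifiable consonants are /w/, /n/; each receives one epenthetic vowel.

2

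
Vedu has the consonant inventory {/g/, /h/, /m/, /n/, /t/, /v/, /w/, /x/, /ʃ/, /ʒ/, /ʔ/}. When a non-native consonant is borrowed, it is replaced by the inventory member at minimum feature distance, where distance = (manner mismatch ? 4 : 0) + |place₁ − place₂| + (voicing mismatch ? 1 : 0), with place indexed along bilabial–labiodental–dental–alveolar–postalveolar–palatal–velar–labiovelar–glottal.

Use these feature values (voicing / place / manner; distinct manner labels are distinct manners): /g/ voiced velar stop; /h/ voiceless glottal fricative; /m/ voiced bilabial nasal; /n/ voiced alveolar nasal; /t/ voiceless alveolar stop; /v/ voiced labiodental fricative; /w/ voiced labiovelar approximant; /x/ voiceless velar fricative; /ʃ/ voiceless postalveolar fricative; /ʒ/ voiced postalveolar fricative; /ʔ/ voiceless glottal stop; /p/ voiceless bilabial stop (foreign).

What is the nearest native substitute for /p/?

t

/t/ is closest: same manner (stop), place distance 3 (bilabial→alveolar), same voicing; total 3. Next closest is /m/ at distance 5.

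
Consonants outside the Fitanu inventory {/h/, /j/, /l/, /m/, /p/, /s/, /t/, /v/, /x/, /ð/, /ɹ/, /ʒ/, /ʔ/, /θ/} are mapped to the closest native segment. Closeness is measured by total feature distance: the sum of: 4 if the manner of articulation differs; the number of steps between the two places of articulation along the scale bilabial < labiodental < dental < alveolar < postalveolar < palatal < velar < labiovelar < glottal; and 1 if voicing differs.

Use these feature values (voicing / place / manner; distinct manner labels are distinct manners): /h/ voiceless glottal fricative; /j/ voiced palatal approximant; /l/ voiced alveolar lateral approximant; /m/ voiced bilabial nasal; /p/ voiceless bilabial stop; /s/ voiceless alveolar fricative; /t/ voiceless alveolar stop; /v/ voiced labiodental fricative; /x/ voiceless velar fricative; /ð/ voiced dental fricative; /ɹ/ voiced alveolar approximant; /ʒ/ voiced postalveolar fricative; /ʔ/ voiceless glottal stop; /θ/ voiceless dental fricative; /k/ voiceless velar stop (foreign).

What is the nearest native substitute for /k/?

ʔ

/ʔ/ is closest: same manner (stop), place distance 2 (velar→glottal), same voicing; total 2. Next closest is /t/ at distance 3.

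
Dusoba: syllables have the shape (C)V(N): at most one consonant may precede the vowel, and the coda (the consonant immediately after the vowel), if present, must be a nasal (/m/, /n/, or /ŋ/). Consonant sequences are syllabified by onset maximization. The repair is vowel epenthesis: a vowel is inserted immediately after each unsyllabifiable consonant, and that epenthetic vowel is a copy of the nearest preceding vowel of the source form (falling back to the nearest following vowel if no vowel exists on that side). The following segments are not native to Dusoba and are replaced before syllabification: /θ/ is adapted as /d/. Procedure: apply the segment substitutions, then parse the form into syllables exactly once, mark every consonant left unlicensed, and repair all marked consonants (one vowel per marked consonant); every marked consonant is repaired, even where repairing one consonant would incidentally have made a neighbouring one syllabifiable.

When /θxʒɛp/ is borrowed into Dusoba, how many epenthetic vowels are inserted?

3

After substitution the input is /dxʒɛp/.
The unsyllabifiable consonants are /d/, /x/, /p/; each receives one epenthetic vowel.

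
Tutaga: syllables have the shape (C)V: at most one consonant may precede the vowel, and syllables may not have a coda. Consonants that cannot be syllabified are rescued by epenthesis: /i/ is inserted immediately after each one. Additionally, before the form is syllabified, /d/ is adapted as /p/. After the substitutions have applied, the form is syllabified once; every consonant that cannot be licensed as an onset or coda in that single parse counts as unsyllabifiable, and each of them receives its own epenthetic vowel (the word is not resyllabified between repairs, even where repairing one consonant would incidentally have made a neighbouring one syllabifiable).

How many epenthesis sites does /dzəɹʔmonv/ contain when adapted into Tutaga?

After substitution the input is /pzəɹʔmonv/.
The unsyllabifiable consonants are /p/, /ɹ/, /ʔ/, /n/, /v/; each receives one epenthetic vowel.

5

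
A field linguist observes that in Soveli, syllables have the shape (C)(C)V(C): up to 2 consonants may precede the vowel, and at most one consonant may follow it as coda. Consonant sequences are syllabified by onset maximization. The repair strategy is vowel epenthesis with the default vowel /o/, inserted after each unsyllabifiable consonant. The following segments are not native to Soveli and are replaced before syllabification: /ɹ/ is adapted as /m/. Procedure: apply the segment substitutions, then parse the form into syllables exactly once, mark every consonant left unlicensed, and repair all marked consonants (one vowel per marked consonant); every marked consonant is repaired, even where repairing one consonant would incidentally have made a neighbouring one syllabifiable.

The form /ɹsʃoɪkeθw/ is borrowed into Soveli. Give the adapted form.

mosʃoɪkeθwo

Substitution: /ɹ/ → /m/, giving /msʃoɪkeθw/.
Under (C)(C)V(C), the unsyllabifiable consonants are /m/, /w/ (at most one coda consonant is licensed; onsets may contain at most 2 consonants).
Inserting the epenthetic vowel yields /m/ → /mo/, /w/ → /wo/.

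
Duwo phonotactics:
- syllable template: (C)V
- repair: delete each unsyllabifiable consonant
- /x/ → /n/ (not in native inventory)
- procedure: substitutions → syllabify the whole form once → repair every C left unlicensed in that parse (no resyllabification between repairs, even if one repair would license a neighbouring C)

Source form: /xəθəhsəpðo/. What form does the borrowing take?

Substitution: /x/ → /n/, giving /nəθəhsəpðo/.
The consonants /h/, /p/ cannot be parsed into a legal (C)V syllable (no codas are permitted; onsets are limited to one consonant).
Each unlicensed consonant is deleted: /h/, /p/.

nəθəsəðo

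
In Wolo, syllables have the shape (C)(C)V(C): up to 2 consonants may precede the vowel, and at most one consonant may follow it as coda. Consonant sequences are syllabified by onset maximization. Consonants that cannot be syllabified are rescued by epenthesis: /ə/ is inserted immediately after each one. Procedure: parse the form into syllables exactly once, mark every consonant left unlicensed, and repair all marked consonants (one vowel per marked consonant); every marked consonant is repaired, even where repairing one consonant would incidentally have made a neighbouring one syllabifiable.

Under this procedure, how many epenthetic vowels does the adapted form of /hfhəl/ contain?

The unsyllabifiable consonants are /h/; each receives one epenthetic vowel.

1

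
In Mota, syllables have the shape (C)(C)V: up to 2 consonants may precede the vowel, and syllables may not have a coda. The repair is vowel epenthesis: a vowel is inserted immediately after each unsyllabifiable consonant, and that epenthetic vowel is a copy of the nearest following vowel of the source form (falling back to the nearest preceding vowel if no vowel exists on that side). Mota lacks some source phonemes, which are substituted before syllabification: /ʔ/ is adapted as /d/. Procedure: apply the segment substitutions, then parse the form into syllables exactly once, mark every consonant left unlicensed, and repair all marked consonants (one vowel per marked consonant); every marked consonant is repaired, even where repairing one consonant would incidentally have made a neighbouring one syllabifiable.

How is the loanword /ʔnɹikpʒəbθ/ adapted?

dinɹikəpʒəbəθə

Substitution: /ʔ/ → /d/, giving /dnɹikpʒəbθ/.
Under (C)(C)V, the unsyllabifiable consonants are /d/, /k/, /b/, /θ/ (no codas are permitted; onsets may contain at most 2 consonants).
Epenthesis after each stranded consonant: /d/ → /di/, /k/ → /kə/, /b/ → /bə/, /θ/ → /θə/.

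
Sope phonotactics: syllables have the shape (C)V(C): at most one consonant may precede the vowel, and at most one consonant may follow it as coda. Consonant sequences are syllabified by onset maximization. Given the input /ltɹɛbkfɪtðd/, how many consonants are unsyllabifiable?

Under (C)V(C), the unsyllabifiable consonants are /l/, /t/, /k/, /ð/, /d/ (at most one coda consonant is licensed; onsets are limited to one consonant).

5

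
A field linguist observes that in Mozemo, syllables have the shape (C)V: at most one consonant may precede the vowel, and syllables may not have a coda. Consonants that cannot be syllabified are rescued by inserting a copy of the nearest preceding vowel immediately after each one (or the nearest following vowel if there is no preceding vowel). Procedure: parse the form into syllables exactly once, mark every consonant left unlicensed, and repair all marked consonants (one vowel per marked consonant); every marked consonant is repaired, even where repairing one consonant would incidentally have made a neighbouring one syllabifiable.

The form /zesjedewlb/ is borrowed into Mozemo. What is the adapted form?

Under (C)V, the unsyllabifiable consonants are /s/, /w/, /l/, /b/ (no codas are permitted; onsets are limited to one consonant).
Epenthesis after each stranded consonant: /s/ → /se/, /w/ → /we/, /l/ → /le/, /b/ → /be/.

zesejedewelebe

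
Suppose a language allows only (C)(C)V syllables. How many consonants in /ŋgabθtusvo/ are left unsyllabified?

1

The consonants /b/ cannot be parsed into a legal (C)(C)V syllable (no codas are permitted; onsets may contain at most 2 consonants).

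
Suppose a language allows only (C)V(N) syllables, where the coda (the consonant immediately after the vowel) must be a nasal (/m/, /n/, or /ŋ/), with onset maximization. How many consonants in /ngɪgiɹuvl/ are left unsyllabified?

3

The consonants /n/, /v/, /l/ cannot be parsed into a legal (C)V(N) syllable (only a nasal (/m/, /n/, or /ŋ/) is licensed in coda position; onsets are limited to one consonant).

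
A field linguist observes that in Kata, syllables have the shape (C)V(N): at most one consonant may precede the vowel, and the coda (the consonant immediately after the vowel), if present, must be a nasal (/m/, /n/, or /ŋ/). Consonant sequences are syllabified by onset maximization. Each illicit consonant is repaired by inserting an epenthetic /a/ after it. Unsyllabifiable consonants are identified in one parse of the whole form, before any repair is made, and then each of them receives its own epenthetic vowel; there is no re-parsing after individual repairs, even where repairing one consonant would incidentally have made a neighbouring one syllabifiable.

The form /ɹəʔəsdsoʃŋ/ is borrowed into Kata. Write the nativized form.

ɹəʔəsadasoʃaŋa

Under (C)V(N), the unsyllabifiable consonants are /s/, /d/, /ʃ/, /ŋ/ (only a nasal (/m/, /n/, or /ŋ/) is licensed in coda position; onsets are limited to one consonant).
Each unlicensed consonant becomes the onset of a new syllable: /s/ → /sa/, /d/ → /da/, /ʃ/ → /ʃa/, /ŋ/ → /ŋa/.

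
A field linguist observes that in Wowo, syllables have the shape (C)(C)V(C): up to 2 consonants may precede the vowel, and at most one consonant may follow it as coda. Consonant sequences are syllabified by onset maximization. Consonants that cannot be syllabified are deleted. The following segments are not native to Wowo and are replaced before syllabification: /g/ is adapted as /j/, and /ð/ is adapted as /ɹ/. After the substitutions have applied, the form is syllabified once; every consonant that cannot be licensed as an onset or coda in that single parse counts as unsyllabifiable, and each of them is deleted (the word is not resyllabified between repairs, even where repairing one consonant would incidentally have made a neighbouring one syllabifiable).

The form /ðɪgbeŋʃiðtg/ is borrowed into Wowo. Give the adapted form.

ɹɪjbeŋʃiɹ

Substitution: /ð/ → /ɹ/, /g/ → /j/, giving /ɹɪjbeŋʃiɹtj/.
Under (C)(C)V(C), the unsyllabifiable consonants are /t/, /j/ (at most one coda consonant is licensed; onsets may contain at most 2 consonants).
Each unlicensed consonant is deleted: /t/, /j/.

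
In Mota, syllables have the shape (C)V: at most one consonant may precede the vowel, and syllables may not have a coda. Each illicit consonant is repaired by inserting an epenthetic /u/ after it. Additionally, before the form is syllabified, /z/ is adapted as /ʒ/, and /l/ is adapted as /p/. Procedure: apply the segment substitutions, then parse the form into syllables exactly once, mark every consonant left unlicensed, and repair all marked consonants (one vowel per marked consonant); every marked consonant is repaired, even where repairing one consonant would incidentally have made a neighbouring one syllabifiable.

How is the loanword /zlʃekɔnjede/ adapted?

ʒupuʃekɔnujede

Substitution: /z/ → /ʒ/, /l/ → /p/, giving /ʒpʃekɔnjede/.
The consonants /ʒ/, /p/, /n/ cannot be parsed into a legal (C)V syllable (no codas are permitted; onsets are limited to one consonant).
Each unlicensed consonant becomes the onset of a new syllable: /ʒ/ → /ʒu/, /p/ → /pu/, /n/ → /nu/.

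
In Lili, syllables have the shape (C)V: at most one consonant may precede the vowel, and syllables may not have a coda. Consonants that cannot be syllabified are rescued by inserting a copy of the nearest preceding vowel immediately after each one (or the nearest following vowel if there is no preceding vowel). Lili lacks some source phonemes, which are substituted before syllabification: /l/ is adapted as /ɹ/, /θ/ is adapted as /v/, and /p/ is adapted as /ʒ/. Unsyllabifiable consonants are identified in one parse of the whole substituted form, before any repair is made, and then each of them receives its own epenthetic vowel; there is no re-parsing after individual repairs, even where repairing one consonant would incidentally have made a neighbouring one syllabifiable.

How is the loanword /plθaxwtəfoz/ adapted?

ʒaɹavaxawatəfozo

Substitution: /p/ → /ʒ/, /l/ → /ɹ/, /θ/ → /v/, giving /ʒɹvaxwtəfoz/.
Syllabifying with onset maximization leaves /ʒ/, /ɹ/, /x/, /w/, /z/ stranded (no codas are permitted; onsets are limited to one consonant).
Each unlicensed consonant becomes the onset of a new syllable: /ʒ/ → /ʒa/, /ɹ/ → /ɹa/, /x/ → /xa/, /w/ → /wa/, /z/ → /zo/.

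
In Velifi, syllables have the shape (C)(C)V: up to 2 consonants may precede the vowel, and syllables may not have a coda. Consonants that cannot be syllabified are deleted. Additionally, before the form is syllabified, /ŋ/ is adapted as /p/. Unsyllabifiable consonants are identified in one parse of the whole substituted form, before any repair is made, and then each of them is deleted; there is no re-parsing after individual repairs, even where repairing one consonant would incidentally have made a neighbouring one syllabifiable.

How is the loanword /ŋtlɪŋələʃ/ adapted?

Substitution: /ŋ/ → /p/, giving /ptlɪpələʃ/.
The consonants /p/, /ʃ/ cannot be parsed into a legal (C)(C)V syllable (no codas are permitted; onsets may contain at most 2 consonants).
Deleting the stranded consonants removes /p/, /ʃ/.

tlɪpələ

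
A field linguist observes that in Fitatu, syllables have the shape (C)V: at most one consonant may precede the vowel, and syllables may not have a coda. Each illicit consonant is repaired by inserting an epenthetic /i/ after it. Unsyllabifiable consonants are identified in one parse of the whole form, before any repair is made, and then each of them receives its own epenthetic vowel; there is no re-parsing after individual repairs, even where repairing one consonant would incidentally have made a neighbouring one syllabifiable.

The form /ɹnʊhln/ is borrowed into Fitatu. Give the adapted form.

Syllabifying with onset maximization leaves /ɹ/, /h/, /l/, /n/ stranded (no codas are permitted; onsets are limited to one consonant).
Inserting the epenthetic vowel yields /ɹ/ → /ɹi/, /h/ → /hi/, /l/ → /li/, /n/ → /ni/.

ɹinʊhilini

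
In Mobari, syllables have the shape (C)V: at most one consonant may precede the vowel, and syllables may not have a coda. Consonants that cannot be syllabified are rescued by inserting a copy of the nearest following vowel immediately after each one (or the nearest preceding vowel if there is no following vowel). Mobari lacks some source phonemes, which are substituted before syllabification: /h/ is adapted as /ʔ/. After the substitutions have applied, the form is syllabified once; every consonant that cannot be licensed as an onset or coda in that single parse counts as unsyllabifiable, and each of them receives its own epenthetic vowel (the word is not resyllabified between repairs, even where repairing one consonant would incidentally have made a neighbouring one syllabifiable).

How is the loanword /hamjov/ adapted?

ʔamojovo

Substitution: /h/ → /ʔ/, giving /ʔamjov/.
Under (C)V, the unsyllabifiable consonants are /m/, /v/ (no codas are permitted; onsets are limited to one consonant).
Epenthesis after each stranded consonant: /m/ → /mo/, /v/ → /vo/.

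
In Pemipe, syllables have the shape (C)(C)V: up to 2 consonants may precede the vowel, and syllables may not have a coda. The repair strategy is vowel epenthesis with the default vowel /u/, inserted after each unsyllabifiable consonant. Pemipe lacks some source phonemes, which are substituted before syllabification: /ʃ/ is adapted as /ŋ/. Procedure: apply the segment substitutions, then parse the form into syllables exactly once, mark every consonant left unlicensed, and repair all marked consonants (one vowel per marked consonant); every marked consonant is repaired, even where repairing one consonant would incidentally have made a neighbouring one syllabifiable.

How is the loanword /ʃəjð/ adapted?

Substitution: /ʃ/ → /ŋ/, giving /ŋəjð/.
Under (C)(C)V, the unsyllabifiable consonants are /j/, /ð/ (no codas are permitted; onsets may contain at most 2 consonants).
Each unlicensed consonant becomes the onset of a new syllable: /j/ → /ju/, /ð/ → /ðu/.

ŋəjuðu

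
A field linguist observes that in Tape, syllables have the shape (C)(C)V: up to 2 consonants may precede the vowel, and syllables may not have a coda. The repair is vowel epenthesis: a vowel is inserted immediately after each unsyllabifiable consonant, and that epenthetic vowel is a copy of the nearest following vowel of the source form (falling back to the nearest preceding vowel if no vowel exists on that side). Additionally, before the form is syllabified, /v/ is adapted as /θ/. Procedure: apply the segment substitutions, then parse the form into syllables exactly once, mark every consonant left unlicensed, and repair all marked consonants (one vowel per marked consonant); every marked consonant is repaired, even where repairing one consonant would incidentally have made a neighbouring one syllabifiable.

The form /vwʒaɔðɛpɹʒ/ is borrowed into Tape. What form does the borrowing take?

Substitution: /v/ → /θ/, giving /θwʒaɔðɛpɹʒ/.
The consonants /θ/, /p/, /ɹ/, /ʒ/ cannot be parsed into a legal (C)(C)V syllable (no codas are permitted; onsets may contain at most 2 consonants).
Epenthesis after each stranded consonant: /θ/ → /θa/, /p/ → /pɛ/, /ɹ/ → /ɹɛ/, /ʒ/ → /ʒɛ/.

θawʒaɔðɛpɛɹɛʒɛ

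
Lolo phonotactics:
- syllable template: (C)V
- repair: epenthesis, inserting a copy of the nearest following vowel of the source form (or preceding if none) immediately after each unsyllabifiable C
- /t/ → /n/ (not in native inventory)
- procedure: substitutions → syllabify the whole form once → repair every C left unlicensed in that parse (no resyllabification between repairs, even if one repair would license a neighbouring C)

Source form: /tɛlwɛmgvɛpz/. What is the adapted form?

Substitution: /t/ → /n/, giving /nɛlwɛmgvɛpz/.
The consonants /l/, /m/, /g/, /p/, /z/ cannot be parsed into a legal (C)V syllable (no codas are permitted; onsets are limited to one consonant).
Inserting the epenthetic vowel yields /l/ → /lɛ/, /m/ → /mɛ/, /g/ → /gɛ/, /p/ → /pɛ/, /z/ → /zɛ/.

nɛlɛwɛmɛgɛvɛpɛzɛ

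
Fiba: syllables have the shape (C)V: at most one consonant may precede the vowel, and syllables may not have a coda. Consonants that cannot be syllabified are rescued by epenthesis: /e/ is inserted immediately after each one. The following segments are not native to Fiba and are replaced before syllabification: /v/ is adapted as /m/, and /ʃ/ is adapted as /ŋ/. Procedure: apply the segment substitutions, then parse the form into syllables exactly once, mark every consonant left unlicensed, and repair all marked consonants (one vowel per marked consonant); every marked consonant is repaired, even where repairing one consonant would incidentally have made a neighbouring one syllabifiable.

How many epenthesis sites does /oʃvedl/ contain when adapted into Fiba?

After substitution the input is /oŋmedl/.
The unsyllabifiable consonants are /ŋ/, /d/, /l/; each receives one epenthetic vowel.

3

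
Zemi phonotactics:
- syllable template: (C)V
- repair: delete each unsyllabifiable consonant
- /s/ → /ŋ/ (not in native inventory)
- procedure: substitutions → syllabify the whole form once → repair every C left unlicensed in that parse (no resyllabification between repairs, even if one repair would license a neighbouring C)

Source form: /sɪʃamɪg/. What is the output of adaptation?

ŋɪʃamɪ

Substitution: /s/ → /ŋ/, giving /ŋɪʃamɪg/.
The consonants /g/ cannot be parsed into a legal (C)V syllable (no codas are permitted; onsets are limited to one consonant).
Deletion applies to /g/.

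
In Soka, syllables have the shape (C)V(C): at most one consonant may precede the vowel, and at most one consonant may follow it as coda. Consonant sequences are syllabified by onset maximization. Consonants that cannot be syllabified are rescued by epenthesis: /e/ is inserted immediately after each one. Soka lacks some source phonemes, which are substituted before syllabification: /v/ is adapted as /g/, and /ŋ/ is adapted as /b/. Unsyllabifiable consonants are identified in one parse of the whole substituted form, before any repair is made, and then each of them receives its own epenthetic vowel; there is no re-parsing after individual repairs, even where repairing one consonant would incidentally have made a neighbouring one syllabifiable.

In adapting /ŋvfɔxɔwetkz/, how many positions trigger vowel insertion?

4

After substitution the input is /bgfɔxɔwetkz/.
The unsyllabifiable consonants are /b/, /g/, /k/, /z/; each receives one epenthetic vowel.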